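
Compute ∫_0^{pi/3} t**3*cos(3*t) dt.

Integrate by parts 3 times (u = t^3, dv = cos(3*t) dt).
An antiderivative is F(t) = t**3*sin(3*t)/3 + t**2*cos(3*t)/3 - 2*t*sin(3*t)/9 - 2*cos(3*t)/27.
Then F(pi/3) - F(0) = (2/27 - pi**2/27) - (-2/27) = 4/27 - pi**2/27.

4/27 - pi**2/27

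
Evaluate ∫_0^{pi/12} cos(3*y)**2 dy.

1/12 + pi/24

Use the identity cos^2(3*y) = (1 + cos(6*y))/2.
An antiderivative is F(y) = y/2 + sin(6*y)/12.
Then F(pi/12) - F(0) = (1/12 + pi/24) - (0) = 1/12 + pi/24.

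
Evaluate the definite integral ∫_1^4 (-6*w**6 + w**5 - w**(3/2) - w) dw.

-468299/35

By the power rule, an antiderivative is F(w) = -6*w**7/7 + w**6/6 - 2*w**(5/2)/5 - w**2/2.
Then F(4) - F(1) = (-1405064/105) - (-167/105) = -468299/35.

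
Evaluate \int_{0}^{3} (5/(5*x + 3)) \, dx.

log(6)

Let u = 5*x + 3, so du = 5 dx. When x = 0, u = 3; when x = 3, u = 18.
The integral becomes ∫ 1/u du from 3 to 18, with antiderivative log(u).
Back in x: F(x) = log(5*x + 3).
Then F(3) - F(0) = (log(18)) - (log(3)) = log(6).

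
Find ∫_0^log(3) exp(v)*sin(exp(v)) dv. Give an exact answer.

cos(1) - cos(3)

Let u = exp(v), so du = exp(v) dv. When v = 0, u = 1; when v = log(3), u = 3.
The integral becomes ∫ sin(u) du from 1 to 3, with antiderivative -cos(u).
Back in v: F(v) = -cos(exp(v)).
Then F(log(3)) - F(0) = (-cos(3)) - (-cos(1)) = cos(1) - cos(3).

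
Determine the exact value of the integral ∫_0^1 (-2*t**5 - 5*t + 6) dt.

By the power rule, an antiderivative is F(t) = -t**6/3 - 5*t**2/2 + 6*t.
Then F(1) - F(0) = (19/6) - (0) = 19/6.

19/6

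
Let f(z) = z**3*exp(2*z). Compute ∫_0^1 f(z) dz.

3/8 + exp(2)/8

Integrate by parts 3 times (u = z^3, dv = exp(2*z) dz).
An antiderivative is F(z) = (4*z**3 - 6*z**2 + 6*z - 3)*exp(2*z)/8.
Then F(1) - F(0) = (exp(2)/8) - (-3/8) = 3/8 + exp(2)/8.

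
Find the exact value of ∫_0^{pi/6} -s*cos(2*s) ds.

-sqrt(3)*pi/24 + 1/8

Integrate by parts once (u = s, dv = -cos(2*s) ds).
An antiderivative is F(s) = -s*sin(2*s)/2 - cos(2*s)/4.
Then F(pi/6) - F(0) = (-sqrt(3)*pi/24 - 1/8) - (-1/4) = -sqrt(3)*pi/24 + 1/8.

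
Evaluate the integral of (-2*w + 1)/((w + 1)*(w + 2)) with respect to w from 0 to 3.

-5*log(5) + 11*log(2)

Factor the denominator: w**2 + 3*w + 2 = (w + 2)(w + 1).
Partial fractions: (-2*w + 1)/((w + 1)*(w + 2)) = -5/(w + 2) + 3/(w + 1).
An antiderivative is F(w) = 3*log(w + 1) - 5*log(w + 2).
Then F(3) - F(0) = (-5*log(5) + 6*log(2)) - (-log(32)) = -5*log(5) + 11*log(2).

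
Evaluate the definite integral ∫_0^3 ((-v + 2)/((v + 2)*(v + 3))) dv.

-9*log(2) + 4*log(5)

Factor the denominator: v**2 + 5*v + 6 = (v + 3)(v + 2).
Partial fractions: (-v + 2)/((v + 2)*(v + 3)) = -5/(v + 3) + 4/(v + 2).
An antiderivative is F(v) = 4*log(v + 2) - 5*log(v + 3).
Then F(3) - F(0) = (-5*log(3) - 5*log(2) + 4*log(5)) - (-5*log(3) + 4*log(2)) = -9*log(2) + 4*log(5).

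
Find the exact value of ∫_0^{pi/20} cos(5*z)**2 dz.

1/20 + pi/40

Use the identity cos^2(5*z) = (1 + cos(10*z))/2.
An antiderivative is F(z) = z/2 + sin(10*z)/20.
Then F(pi/20) - F(0) = (1/20 + pi/40) - (0) = 1/20 + pi/40.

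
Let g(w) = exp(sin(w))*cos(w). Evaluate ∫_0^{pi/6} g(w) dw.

Let u = sin(w), so du = cos(w) dw. When w = 0, u = 0; when w = pi/6, u = 1/2.
The integral becomes ∫ exp(u) du from 0 to 1/2, with antiderivative exp(u).
Back in w: F(w) = exp(sin(w)).
Then F(pi/6) - F(0) = (exp(1/2)) - (1) = -1 + exp(1/2).

-1 + exp(1/2)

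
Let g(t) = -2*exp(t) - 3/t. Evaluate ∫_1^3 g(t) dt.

-2*exp(3) - log(27) + 2*exp(1)

An antiderivative is F(t) = -2*exp(t) - 3*log(t).
Then F(3) - F(1) = (-2*exp(3) - log(27)) - (-2*exp(1)) = -2*exp(3) - log(27) + 2*exp(1).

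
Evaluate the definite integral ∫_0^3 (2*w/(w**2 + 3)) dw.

Let u = w**2 + 3, so du = 2*w dw. When w = 0, u = 3; when w = 3, u = 12.
The integral becomes ∫ 1/u du from 3 to 12, with antiderivative log(u).
Back in w: F(w) = log(w**2 + 3).
Then F(3) - F(0) = (log(12)) - (log(3)) = log(4).

log(4)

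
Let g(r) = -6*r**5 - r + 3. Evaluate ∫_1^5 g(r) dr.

By the power rule, an antiderivative is F(r) = -r**6 - r**2/2 + 3*r.
Then F(5) - F(1) = (-31245/2) - (3/2) = -15624.

-15624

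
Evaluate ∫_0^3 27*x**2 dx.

243

Let u = 3*x, so du = 3 dx. When x = 0, u = 0; when x = 3, u = 9.
The integral becomes ∫ u**2 du from 0 to 9, with antiderivative u**3/3.
Back in x: F(x) = 9*x**3.
Then F(3) - F(0) = (243) - (0) = 243.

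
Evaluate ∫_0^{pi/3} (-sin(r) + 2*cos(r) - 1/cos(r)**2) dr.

An antiderivative is F(r) = 2*sin(r) + cos(r) - tan(r).
Then F(pi/3) - F(0) = (1/2) - (1) = -1/2.

-1/2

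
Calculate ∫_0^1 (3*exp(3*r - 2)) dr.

Let u = 3*r - 2, so du = 3 dr. When r = 0, u = -2; when r = 1, u = 1.
The integral becomes ∫ exp(u) du from -2 to 1, with antiderivative exp(u).
Back in r: F(r) = exp(3*r - 2).
Then F(1) - F(0) = (exp(1)) - (exp(-2)) = -(1 - exp(3))*exp(-2).

-(1 - exp(3))*exp(-2)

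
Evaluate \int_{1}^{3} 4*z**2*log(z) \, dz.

-104/9 + 36*log(3)

Integrate by parts once (u = ln z, dv = 4*z**2 dz).
An antiderivative is F(z) = 4*z**3*(3*log(z) - 1)/9.
Then F(3) - F(1) = (-12 + 36*log(3)) - (-4/9) = -104/9 + 36*log(3).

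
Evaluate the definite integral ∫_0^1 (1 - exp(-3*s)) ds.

exp(-3)/3 + 2/3

An antiderivative is F(s) = s + exp(-3*s)/3.
Then F(1) - F(0) = (exp(-3)/3 + 1) - (1/3) = exp(-3)/3 + 2/3.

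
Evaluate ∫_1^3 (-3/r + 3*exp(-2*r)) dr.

-3*log(3) - 3*exp(-6)/2 + 3*exp(-2)/2

An antiderivative is F(r) = -3*log(r) - 3*exp(-2*r)/2.
Then F(3) - F(1) = (-3*log(3) - 3*exp(-6)/2) - (-3*exp(-2)/2) = -3*log(3) - 3*exp(-6)/2 + 3*exp(-2)/2.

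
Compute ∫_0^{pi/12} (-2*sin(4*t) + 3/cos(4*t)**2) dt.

An antiderivative is F(t) = cos(4*t)/2 + 3*tan(4*t)/4.
Then F(pi/12) - F(0) = (1/4 + 3*sqrt(3)/4) - (1/2) = -1/4 + 3*sqrt(3)/4.

-1/4 + 3*sqrt(3)/4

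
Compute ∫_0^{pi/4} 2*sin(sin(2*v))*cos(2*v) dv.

1 - cos(1)

Let u = sin(2*v), so du = 2*cos(2*v) dv. When v = 0, u = 0; when v = pi/4, u = 1.
The integral becomes ∫ sin(u) du from 0 to 1, with antiderivative -cos(u).
Back in v: F(v) = -cos(sin(2*v)).
Then F(pi/4) - F(0) = (-cos(1)) - (-1) = 1 - cos(1).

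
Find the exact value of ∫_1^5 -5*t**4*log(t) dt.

3124/5 - 3125*log(5)

Integrate by parts once (u = ln t, dv = -5*t**4 dt).
An antiderivative is F(t) = -t**5*(5*log(t) - 1)/5.
Then F(5) - F(1) = (625 - 3125*log(5)) - (1/5) = 3124/5 - 3125*log(5).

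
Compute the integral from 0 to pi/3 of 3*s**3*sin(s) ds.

Integrate by parts 3 times (u = s^3, dv = 3*sin(s) ds).
An antiderivative is F(s) = -3*s**3*cos(s) + 9*s**2*sin(s) + 18*s*cos(s) - 18*sin(s).
Then F(pi/3) - F(0) = (-9*sqrt(3) - pi**3/18 + sqrt(3)*pi**2/2 + 3*pi) - (0) = -9*sqrt(3) - pi**3/18 + sqrt(3)*pi**2/2 + 3*pi.

-9*sqrt(3) - pi**3/18 + sqrt(3)*pi**2/2 + 3*pi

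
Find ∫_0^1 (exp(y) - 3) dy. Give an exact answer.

An antiderivative is F(y) = -3*y + exp(y).
Then F(1) - F(0) = (-3 + E) - (1) = -4 + E.

-4 + E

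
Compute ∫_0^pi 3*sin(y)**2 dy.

Use the identity sin^2(y) = (1 - cos(2*y))/2.
An antiderivative is F(y) = 3*y/2 - 3*sin(2*y)/4.
Then F(pi) - F(0) = (3*pi/2) - (0) = 3*pi/2.

3*pi/2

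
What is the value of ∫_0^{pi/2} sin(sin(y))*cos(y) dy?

Let u = sin(y), so du = cos(y) dy. When y = 0, u = 0; when y = pi/2, u = 1.
The integral becomes ∫ sin(u) du from 0 to 1, with antiderivative -cos(u).
Back in y: F(y) = -cos(sin(y)).
Then F(pi/2) - F(0) = (-cos(1)) - (-1) = 1 - cos(1).

1 - cos(1)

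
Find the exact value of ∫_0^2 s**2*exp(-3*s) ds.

2/27 - 50*exp(-6)/27

Integrate by parts twice (u = s^2, dv = exp(-3*s) ds).
An antiderivative is F(s) = (-9*s**2 - 6*s - 2)*exp(-3*s)/27.
Then F(2) - F(0) = (-50*exp(-6)/27) - (-2/27) = 2/27 - 50*exp(-6)/27.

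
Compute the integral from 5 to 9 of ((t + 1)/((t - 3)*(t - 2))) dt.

Factor the denominator: t**2 - 5*t + 6 = (t - 2)(t - 3).
Partial fractions: (t + 1)/((t - 3)*(t - 2)) = -3/(t - 2) + 4/(t - 3).
An antiderivative is F(t) = 4*log(t - 3) - 3*log(t - 2).
Then F(9) - F(5) = (-3*log(7) + 4*log(2) + 4*log(3)) - (log(16/27)) = -3*log(7) + 7*log(3).

-3*log(7) + 7*log(3)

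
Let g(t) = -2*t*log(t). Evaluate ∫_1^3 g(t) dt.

Integrate by parts once (u = ln t, dv = -2*t dt).
An antiderivative is F(t) = -t**2*(2*log(t) - 1)/2.
Then F(3) - F(1) = (9/2 - 9*log(3)) - (1/2) = 4 - 9*log(3).

4 - 9*log(3)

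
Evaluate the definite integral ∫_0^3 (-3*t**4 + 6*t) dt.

-594/5

By the power rule, an antiderivative is F(t) = -3*t**5/5 + 3*t**2.
Then F(3) - F(0) = (-594/5) - (0) = -594/5.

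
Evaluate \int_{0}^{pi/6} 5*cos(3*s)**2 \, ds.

5*pi/12

Use the identity cos^2(3*s) = (1 + cos(6*s))/2.
An antiderivative is F(s) = 5*s/2 + 5*sin(6*s)/12.
Then F(pi/6) - F(0) = (5*pi/12) - (0) = 5*pi/12.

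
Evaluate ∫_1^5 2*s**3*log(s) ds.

Integrate by parts once (u = ln s, dv = 2*s**3 ds).
An antiderivative is F(s) = s**4*(4*log(s) - 1)/8.
Then F(5) - F(1) = (-625/8 + 625*log(5)/2) - (-1/8) = -78 + 625*log(5)/2.

-78 + 625*log(5)/2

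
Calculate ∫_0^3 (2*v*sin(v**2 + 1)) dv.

cos(1) - cos(10)

Let u = v**2 + 1, so du = 2*v dv. When v = 0, u = 1; when v = 3, u = 10.
The integral becomes ∫ sin(u) du from 1 to 10, with antiderivative -cos(u).
Back in v: F(v) = -cos(v**2 + 1).
Then F(3) - F(0) = (-cos(10)) - (-cos(1)) = cos(1) - cos(10).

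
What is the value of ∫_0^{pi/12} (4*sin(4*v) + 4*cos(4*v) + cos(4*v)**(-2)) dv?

1/2 + 3*sqrt(3)/4

An antiderivative is F(v) = sin(4*v) - cos(4*v) + tan(4*v)/4.
Then F(pi/12) - F(0) = (-1/2 + 3*sqrt(3)/4) - (-1) = 1/2 + 3*sqrt(3)/4.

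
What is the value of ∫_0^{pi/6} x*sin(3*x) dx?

Integrate by parts once (u = x, dv = sin(3*x) dx).
An antiderivative is F(x) = -x*cos(3*x)/3 + sin(3*x)/9.
Then F(pi/6) - F(0) = (1/9) - (0) = 1/9.

1/9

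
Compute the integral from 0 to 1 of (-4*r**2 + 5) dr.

11/3

By the power rule, an antiderivative is F(r) = -4*r**3/3 + 5*r.
Then F(1) - F(0) = (11/3) - (0) = 11/3.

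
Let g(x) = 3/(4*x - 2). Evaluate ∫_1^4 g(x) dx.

An antiderivative is F(x) = 3*log(4*x - 2)/4.
Then F(4) - F(1) = (3*log(14)/4) - (3*log(2)/4) = 3*log(7)/4.

3*log(7)/4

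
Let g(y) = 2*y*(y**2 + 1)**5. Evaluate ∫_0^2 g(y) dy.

2604

Let u = y**2 + 1, so du = 2*y dy. When y = 0, u = 1; when y = 2, u = 5.
The integral becomes ∫ u**5 du from 1 to 5, with antiderivative u**6/6.
Back in y: F(y) = (y**2 + 1)**6/6.
Then F(2) - F(0) = (15625/6) - (1/6) = 2604.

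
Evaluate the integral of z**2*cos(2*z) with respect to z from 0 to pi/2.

Integrate by parts twice (u = z^2, dv = cos(2*z) dz).
An antiderivative is F(z) = z**2*sin(2*z)/2 + z*cos(2*z)/2 - sin(2*z)/4.
Then F(pi/2) - F(0) = (-pi/4) - (0) = -pi/4.

-pi/4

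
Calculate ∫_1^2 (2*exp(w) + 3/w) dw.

An antiderivative is F(w) = 2*exp(w) + 3*log(w).
Then F(2) - F(1) = (log(8) + 2*exp(2)) - (2*exp(1)) = -2*exp(1) + log(8) + 2*exp(2).

-2*exp(1) + log(8) + 2*exp(2)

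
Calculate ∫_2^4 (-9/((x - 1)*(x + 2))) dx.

-log(8)

Factor the denominator: x**2 + x - 2 = (x + 2)(x - 1).
Partial fractions: -9/((x - 1)*(x + 2)) = 3/(x + 2) - 3/(x - 1).
An antiderivative is F(x) = -3*log(x - 1) + 3*log(x + 2).
Then F(4) - F(2) = (log(8)) - (log(64)) = -log(8).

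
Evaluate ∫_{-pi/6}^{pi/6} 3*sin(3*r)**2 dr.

pi/2

Use the identity sin^2(3*r) = (1 - cos(6*r))/2.
An antiderivative is F(r) = 3*r/2 - sin(6*r)/4.
Then F(pi/6) - F(-pi/6) = (pi/4) - (-pi/4) = pi/2.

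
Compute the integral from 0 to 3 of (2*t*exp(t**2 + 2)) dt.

Let u = t**2 + 2, so du = 2*t dt. When t = 0, u = 2; when t = 3, u = 11.
The integral becomes ∫ exp(u) du from 2 to 11, with antiderivative exp(u).
Back in t: F(t) = exp(t**2 + 2).
Then F(3) - F(0) = (exp(11)) - (exp(2)) = -exp(2) + exp(11).

-exp(2) + exp(11)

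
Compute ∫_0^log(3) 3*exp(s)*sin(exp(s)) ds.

Let u = exp(s), so du = exp(s) ds. When s = 0, u = 1; when s = log(3), u = 3.
The integral becomes 3·∫ sin(u) du from 1 to 3, with antiderivative -3*cos(u).
Back in s: F(s) = -3*cos(exp(s)).
Then F(log(3)) - F(0) = (-3*cos(3)) - (-3*cos(1)) = 3*cos(1) - 3*cos(3).

3*cos(1) - 3*cos(3)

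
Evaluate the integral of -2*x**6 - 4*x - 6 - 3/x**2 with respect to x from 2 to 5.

By the power rule, an antiderivative is F(x) = -2*x**7/7 - 2*x**2 - 6*x + 3/x.
Then F(5) - F(2) = (-784029/35) - (-771/14) = -1564203/70.

-1564203/70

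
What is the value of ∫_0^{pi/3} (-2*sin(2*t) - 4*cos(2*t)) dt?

An antiderivative is F(t) = -2*sin(2*t) + cos(2*t).
Then F(pi/3) - F(0) = (-sqrt(3) - 1/2) - (1) = -sqrt(3) - 3/2.

-sqrt(3) - 3/2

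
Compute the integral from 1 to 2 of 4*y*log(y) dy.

-3 + 8*log(2)

Integrate by parts once (u = ln y, dv = 4*y dy).
An antiderivative is F(y) = y**2*(2*log(y) - 1).
Then F(2) - F(1) = (-4 + 8*log(2)) - (-1) = -3 + 8*log(2).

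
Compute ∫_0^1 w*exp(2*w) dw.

1/4 + exp(2)/4

Integrate by parts once (u = w, dv = exp(2*w) dw).
An antiderivative is F(w) = (2*w - 1)*exp(2*w)/4.
Then F(1) - F(0) = (exp(2)/4) - (-1/4) = 1/4 + exp(2)/4.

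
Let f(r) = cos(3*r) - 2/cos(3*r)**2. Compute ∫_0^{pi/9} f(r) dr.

An antiderivative is F(r) = sin(3*r)/3 - 2*tan(3*r)/3.
Then F(pi/9) - F(0) = (-sqrt(3)/2) - (0) = -sqrt(3)/2.

-sqrt(3)/2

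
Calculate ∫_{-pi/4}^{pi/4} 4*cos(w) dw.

4*sqrt(2)

An antiderivative is F(w) = 4*sin(w).
Then F(pi/4) - F(-pi/4) = (2*sqrt(2)) - (-2*sqrt(2)) = 4*sqrt(2).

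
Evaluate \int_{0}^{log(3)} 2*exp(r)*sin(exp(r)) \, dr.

Let u = exp(r), so du = exp(r) dr. When r = 0, u = 1; when r = log(3), u = 3.
The integral becomes 2·∫ sin(u) du from 1 to 3, with antiderivative -2*cos(u).
Back in r: F(r) = -2*cos(exp(r)).
Then F(log(3)) - F(0) = (-2*cos(3)) - (-2*cos(1)) = 2*cos(1) - 2*cos(3).

2*cos(1) - 2*cos(3)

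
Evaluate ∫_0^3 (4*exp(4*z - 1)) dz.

Let u = 4*z - 1, so du = 4 dz. When z = 0, u = -1; when z = 3, u = 11.
The integral becomes ∫ exp(u) du from -1 to 11, with antiderivative exp(u).
Back in z: F(z) = exp(4*z - 1).
Then F(3) - F(0) = (exp(11)) - (exp(-1)) = -(1 - exp(12))*exp(-1).

-(1 - exp(12))*exp(-1)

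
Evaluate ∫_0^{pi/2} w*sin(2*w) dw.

Integrate by parts once (u = w, dv = sin(2*w) dw).
An antiderivative is F(w) = -w*cos(2*w)/2 + sin(2*w)/4.
Then F(pi/2) - F(0) = (pi/4) - (0) = pi/4.

pi/4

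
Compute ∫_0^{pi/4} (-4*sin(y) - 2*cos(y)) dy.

An antiderivative is F(y) = -2*sin(y) + 4*cos(y).
Then F(pi/4) - F(0) = (sqrt(2)) - (4) = -4 + sqrt(2).

-4 + sqrt(2)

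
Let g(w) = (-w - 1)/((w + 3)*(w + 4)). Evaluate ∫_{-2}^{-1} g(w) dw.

Factor the denominator: w**2 + 7*w + 12 = (w + 4)(w + 3).
Partial fractions: (-w - 1)/((w + 3)*(w + 4)) = -3/(w + 4) + 2/(w + 3).
An antiderivative is F(w) = 2*log(w + 3) - 3*log(w + 4).
Then F(-1) - F(-2) = (log(4/27)) - (-log(8)) = log(32/27).

log(32/27)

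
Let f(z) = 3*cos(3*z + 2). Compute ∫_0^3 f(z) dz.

sin(11) - sin(2)

Let u = 3*z + 2, so du = 3 dz. When z = 0, u = 2; when z = 3, u = 11.
The integral becomes ∫ cos(u) du from 2 to 11, with antiderivative sin(u).
Back in z: F(z) = sin(3*z + 2).
Then F(3) - F(0) = (sin(11)) - (sin(2)) = sin(11) - sin(2).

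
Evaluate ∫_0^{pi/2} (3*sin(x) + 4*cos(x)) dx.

An antiderivative is F(x) = 4*sin(x) - 3*cos(x).
Then F(pi/2) - F(0) = (4) - (-3) = 7.

7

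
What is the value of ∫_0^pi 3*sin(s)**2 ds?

3*pi/2

Use the identity sin^2(s) = (1 - cos(2*s))/2.
An antiderivative is F(s) = 3*s/2 - 3*sin(2*s)/4.
Then F(pi) - F(0) = (3*pi/2) - (0) = 3*pi/2.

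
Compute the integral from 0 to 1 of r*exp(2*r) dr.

Integrate by parts once (u = r, dv = exp(2*r) dr).
An antiderivative is F(r) = (2*r - 1)*exp(2*r)/4.
Then F(1) - F(0) = (exp(2)/4) - (-1/4) = 1/4 + exp(2)/4.

1/4 + exp(2)/4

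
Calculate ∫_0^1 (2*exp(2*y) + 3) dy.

An antiderivative is F(y) = exp(2*y) + 3*y.
Then F(1) - F(0) = (3 + exp(2)) - (1) = 2 + exp(2).

2 + exp(2)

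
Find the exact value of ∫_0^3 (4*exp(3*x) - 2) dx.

-22/3 + 4*exp(9)/3

An antiderivative is F(x) = 4*exp(3*x)/3 - 2*x.
Then F(3) - F(0) = (-6 + 4*exp(9)/3) - (4/3) = -22/3 + 4*exp(9)/3.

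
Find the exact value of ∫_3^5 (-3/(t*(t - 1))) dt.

Factor the denominator: t**2 - t = t(t - 1).
Partial fractions: -3/(t*(t - 1)) = 3/t - 3/(t - 1).
An antiderivative is F(t) = 3*log(t) - 3*log(t - 1).
Then F(5) - F(3) = (-6*log(2) + 3*log(5)) - (log(27/8)) = -3*log(3) - 3*log(2) + 3*log(5).

-3*log(3) - 3*log(2) + 3*log(5)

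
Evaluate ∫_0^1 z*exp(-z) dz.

Integrate by parts once (u = z, dv = exp(-z) dz).
An antiderivative is F(z) = (-z - 1)*exp(-z).
Then F(1) - F(0) = (-2*exp(-1)) - (-1) = 1 - 2*exp(-1).

1 - 2*exp(-1)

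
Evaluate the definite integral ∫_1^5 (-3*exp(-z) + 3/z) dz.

-3*exp(-1) + 3*exp(-5) + 3*log(5)

An antiderivative is F(z) = 3*log(z) + 3*exp(-z).
Then F(5) - F(1) = (3*exp(-5) + 3*log(5)) - (3*exp(-1)) = -3*exp(-1) + 3*exp(-5) + 3*log(5).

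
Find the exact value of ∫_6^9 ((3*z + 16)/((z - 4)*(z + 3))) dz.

-6*log(2) + log(3) + 4*log(5)

Factor the denominator: z**2 - z - 12 = (z + 3)(z - 4).
Partial fractions: (3*z + 16)/((z - 4)*(z + 3)) = -1/(z + 3) + 4/(z - 4).
An antiderivative is F(z) = 4*log(z - 4) - log(z + 3).
Then F(9) - F(6) = (-2*log(2) - log(3) + 4*log(5)) - (log(16/9)) = -6*log(2) + log(3) + 4*log(5).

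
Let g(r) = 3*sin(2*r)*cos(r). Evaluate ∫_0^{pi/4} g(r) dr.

2 - sqrt(2)/2

Use the identity sin(2*r)cos(r) = [sin(3*r) + sin(r)]/2.
An antiderivative is F(r) = -3*cos(r)/2 - cos(3*r)/2.
Then F(pi/4) - F(0) = (-sqrt(2)/2) - (-2) = 2 - sqrt(2)/2.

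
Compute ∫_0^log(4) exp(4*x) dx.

Let u = exp(x), so du = exp(x) dx. When x = 0, u = 1; when x = log(4), u = 4.
The integral becomes ∫ u**3 du from 1 to 4, with antiderivative u**4/4.
Back in x: F(x) = exp(4*x)/4.
Then F(log(4)) - F(0) = (64) - (1/4) = 255/4.

255/4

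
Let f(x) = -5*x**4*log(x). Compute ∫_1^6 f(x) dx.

-7776*log(3) - 7776*log(2) + 1555

Integrate by parts once (u = ln x, dv = -5*x**4 dx).
An antiderivative is F(x) = -x**5*(5*log(x) - 1)/5.
Then F(6) - F(1) = (-7776*log(3) - 7776*log(2) + 7776/5) - (1/5) = -7776*log(3) - 7776*log(2) + 1555.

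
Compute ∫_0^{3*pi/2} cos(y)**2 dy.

3*pi/4

Use the identity cos^2(y) = (1 + cos(2*y))/2.
An antiderivative is F(y) = y/2 + sin(2*y)/4.
Then F(3*pi/2) - F(0) = (3*pi/4) - (0) = 3*pi/4.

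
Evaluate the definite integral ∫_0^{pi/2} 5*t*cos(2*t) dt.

-5/2

Integrate by parts once (u = t, dv = 5*cos(2*t) dt).
An antiderivative is F(t) = 5*t*sin(2*t)/2 + 5*cos(2*t)/4.
Then F(pi/2) - F(0) = (-5/4) - (5/4) = -5/2.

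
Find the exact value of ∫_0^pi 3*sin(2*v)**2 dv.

Use the identity sin^2(2*v) = (1 - cos(4*v))/2.
An antiderivative is F(v) = 3*v/2 - 3*sin(4*v)/8.
Then F(pi) - F(0) = (3*pi/2) - (0) = 3*pi/2.

3*pi/2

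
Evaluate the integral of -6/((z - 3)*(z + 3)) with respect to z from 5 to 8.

log(11/20)

Factor the denominator: z**2 - 9 = (z + 3)(z - 3).
Partial fractions: -6/((z - 3)*(z + 3)) = 1/(z + 3) - 1/(z - 3).
An antiderivative is F(z) = -log(z - 3) + log(z + 3).
Then F(8) - F(5) = (log(11/5)) - (log(4)) = log(11/20).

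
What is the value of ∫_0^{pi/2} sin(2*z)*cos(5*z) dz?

Use the identity sin(2*z)cos(5*z) = [sin(7*z) + sin(-3*z)]/2.
An antiderivative is F(z) = cos(3*z)/6 - cos(7*z)/14.
Then F(pi/2) - F(0) = (0) - (2/21) = -2/21.

-2/21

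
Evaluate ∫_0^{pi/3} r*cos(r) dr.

-1/2 + sqrt(3)*pi/6

Integrate by parts once (u = r, dv = cos(r) dr).
An antiderivative is F(r) = r*sin(r) + cos(r).
Then F(pi/3) - F(0) = (1/2 + sqrt(3)*pi/6) - (1) = -1/2 + sqrt(3)*pi/6.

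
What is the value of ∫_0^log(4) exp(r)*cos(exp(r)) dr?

Let u = exp(r), so du = exp(r) dr. When r = 0, u = 1; when r = log(4), u = 4.
The integral becomes ∫ cos(u) du from 1 to 4, with antiderivative sin(u).
Back in r: F(r) = sin(exp(r)).
Then F(log(4)) - F(0) = (sin(4)) - (sin(1)) = -sin(1) + sin(4).

-sin(1) + sin(4)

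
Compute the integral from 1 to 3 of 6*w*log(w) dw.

-12 + 27*log(3)

Integrate by parts once (u = ln w, dv = 6*w dw).
An antiderivative is F(w) = 3*w**2*(2*log(w) - 1)/2.
Then F(3) - F(1) = (-27/2 + 27*log(3)) - (-3/2) = -12 + 27*log(3).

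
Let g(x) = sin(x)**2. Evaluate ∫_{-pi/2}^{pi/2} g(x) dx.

Use the identity sin^2(x) = (1 - cos(2*x))/2.
An antiderivative is F(x) = x/2 - sin(2*x)/4.
Then F(pi/2) - F(-pi/2) = (pi/4) - (-pi/4) = pi/2.

pi/2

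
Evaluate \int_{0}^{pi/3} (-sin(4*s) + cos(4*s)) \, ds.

-3/8 - sqrt(3)/8

An antiderivative is F(s) = sin(4*s)/4 + cos(4*s)/4.
Then F(pi/3) - F(0) = (-sqrt(3)/8 - 1/8) - (1/4) = -3/8 - sqrt(3)/8.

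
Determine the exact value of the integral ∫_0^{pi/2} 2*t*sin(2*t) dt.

pi/2

Integrate by parts once (u = t, dv = 2*sin(2*t) dt).
An antiderivative is F(t) = -t*cos(2*t) + sin(2*t)/2.
Then F(pi/2) - F(0) = (pi/2) - (0) = pi/2.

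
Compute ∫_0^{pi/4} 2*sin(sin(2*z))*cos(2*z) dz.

Let u = sin(2*z), so du = 2*cos(2*z) dz. When z = 0, u = 0; when z = pi/4, u = 1.
The integral becomes ∫ sin(u) du from 0 to 1, with antiderivative -cos(u).
Back in z: F(z) = -cos(sin(2*z)).
Then F(pi/4) - F(0) = (-cos(1)) - (-1) = 1 - cos(1).

1 - cos(1)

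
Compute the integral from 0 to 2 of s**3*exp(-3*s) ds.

2/27 - 122*exp(-6)/27

Integrate by parts 3 times (u = s^3, dv = exp(-3*s) ds).
An antiderivative is F(s) = (-9*s**3 - 9*s**2 - 6*s - 2)*exp(-3*s)/27.
Then F(2) - F(0) = (-122*exp(-6)/27) - (-2/27) = 2/27 - 122*exp(-6)/27.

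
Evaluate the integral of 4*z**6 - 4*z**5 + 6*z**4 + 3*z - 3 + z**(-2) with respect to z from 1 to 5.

By the power rule, an antiderivative is F(z) = 4*z**7/7 - 2*z**6/3 + 6*z**5/5 + 3*z**2/2 - 3*z - 1/z.
Then F(5) - F(1) = (7979683/210) - (-293/210) = 1329996/35.

1329996/35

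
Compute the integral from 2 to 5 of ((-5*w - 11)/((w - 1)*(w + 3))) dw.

Factor the denominator: w**2 + 2*w - 3 = (w + 3)(w - 1).
Partial fractions: (-5*w - 11)/((w - 1)*(w + 3)) = -1/(w + 3) - 4/(w - 1).
An antiderivative is F(w) = -4*log(w - 1) - log(w + 3).
Then F(5) - F(2) = (-11*log(2)) - (-log(5)) = -11*log(2) + log(5).

-11*log(2) + log(5)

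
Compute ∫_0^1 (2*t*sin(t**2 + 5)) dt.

-cos(6) + cos(5)

Let u = t**2 + 5, so du = 2*t dt. When t = 0, u = 5; when t = 1, u = 6.
The integral becomes ∫ sin(u) du from 5 to 6, with antiderivative -cos(u).
Back in t: F(t) = -cos(t**2 + 5).
Then F(1) - F(0) = (-cos(6)) - (-cos(5)) = -cos(6) + cos(5).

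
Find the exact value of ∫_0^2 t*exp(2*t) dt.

Integrate by parts once (u = t, dv = exp(2*t) dt).
An antiderivative is F(t) = (2*t - 1)*exp(2*t)/4.
Then F(2) - F(0) = (3*exp(4)/4) - (-1/4) = 1/4 + 3*exp(4)/4.

1/4 + 3*exp(4)/4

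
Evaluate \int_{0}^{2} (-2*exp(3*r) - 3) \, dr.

-2*exp(6)/3 - 16/3

An antiderivative is F(r) = -2*exp(3*r)/3 - 3*r.
Then F(2) - F(0) = (-2*exp(6)/3 - 6) - (-2/3) = -2*exp(6)/3 - 16/3.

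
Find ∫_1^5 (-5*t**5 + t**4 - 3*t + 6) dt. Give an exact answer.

By the power rule, an antiderivative is F(t) = -5*t**6/6 + t**5/5 - 3*t**2/2 + 6*t.
Then F(5) - F(1) = (-37210/3) - (58/15) = -62036/5.

-62036/5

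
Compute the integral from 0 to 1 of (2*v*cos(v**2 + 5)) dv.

Let u = v**2 + 5, so du = 2*v dv. When v = 0, u = 5; when v = 1, u = 6.
The integral becomes ∫ cos(u) du from 5 to 6, with antiderivative sin(u).
Back in v: F(v) = sin(v**2 + 5).
Then F(1) - F(0) = (sin(6)) - (sin(5)) = sin(6) - sin(5).

sin(6) - sin(5)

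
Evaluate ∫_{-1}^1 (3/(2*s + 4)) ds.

An antiderivative is F(s) = 3*log(2*s + 4)/2.
Then F(1) - F(-1) = (3*log(6)/2) - (3*log(2)/2) = 3*log(3)/2.

3*log(3)/2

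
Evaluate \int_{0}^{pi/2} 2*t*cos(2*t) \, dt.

Integrate by parts once (u = t, dv = 2*cos(2*t) dt).
An antiderivative is F(t) = t*sin(2*t) + cos(2*t)/2.
Then F(pi/2) - F(0) = (-1/2) - (1/2) = -1.

-1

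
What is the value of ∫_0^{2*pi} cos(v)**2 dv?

Use the identity cos^2(v) = (1 + cos(2*v))/2.
An antiderivative is F(v) = v/2 + sin(2*v)/4.
Then F(2*pi) - F(0) = (pi) - (0) = pi.

pi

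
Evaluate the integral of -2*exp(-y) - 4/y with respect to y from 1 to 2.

An antiderivative is F(y) = -4*log(y) + 2*exp(-y).
Then F(2) - F(1) = (-4*log(2) + 2*exp(-2)) - (2*exp(-1)) = -4*log(2) - 2*exp(-1) + 2*exp(-2).

-4*log(2) - 2*exp(-1) + 2*exp(-2)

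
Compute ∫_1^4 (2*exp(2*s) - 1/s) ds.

-exp(2) - log(4) + exp(8)

An antiderivative is F(s) = exp(2*s) - log(s).
Then F(4) - F(1) = (-log(4) + exp(8)) - (exp(2)) = -exp(2) - log(4) + exp(8).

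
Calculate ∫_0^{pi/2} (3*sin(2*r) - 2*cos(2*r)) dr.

An antiderivative is F(r) = -sin(2*r) - 3*cos(2*r)/2.
Then F(pi/2) - F(0) = (3/2) - (-3/2) = 3.

3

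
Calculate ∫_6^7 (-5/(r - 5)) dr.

An antiderivative is F(r) = -5*log(r - 5).
Then F(7) - F(6) = (-log(32)) - (0) = -log(32).

-log(32)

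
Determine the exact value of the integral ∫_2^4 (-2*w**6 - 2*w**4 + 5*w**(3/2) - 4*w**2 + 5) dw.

-529414/105 - 8*sqrt(2)

By the power rule, an antiderivative is F(w) = -2*w**7/7 + 2*w**(5/2) - 2*w**5/5 - 4*w**3/3 + 5*w.
Then F(4) - F(2) = (-534668/105) - (-5254/105 + 8*sqrt(2)) = -529414/105 - 8*sqrt(2).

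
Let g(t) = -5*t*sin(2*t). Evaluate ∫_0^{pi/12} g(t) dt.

-5/8 + 5*sqrt(3)*pi/48

Integrate by parts once (u = t, dv = -5*sin(2*t) dt).
An antiderivative is F(t) = 5*t*cos(2*t)/2 - 5*sin(2*t)/4.
Then F(pi/12) - F(0) = (-5/8 + 5*sqrt(3)*pi/48) - (0) = -5/8 + 5*sqrt(3)*pi/48.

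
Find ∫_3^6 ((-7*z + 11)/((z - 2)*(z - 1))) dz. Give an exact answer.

Factor the denominator: z**2 - 3*z + 2 = (z - 1)(z - 2).
Partial fractions: (-7*z + 11)/((z - 2)*(z - 1)) = -4/(z - 1) - 3/(z - 2).
An antiderivative is F(z) = -3*log(z - 2) - 4*log(z - 1).
Then F(6) - F(3) = (-4*log(5) - 6*log(2)) - (-log(16)) = -4*log(5) - 2*log(2).

-4*log(5) - 2*log(2)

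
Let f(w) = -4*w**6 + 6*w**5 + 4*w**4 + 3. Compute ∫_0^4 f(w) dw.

By the power rule, an antiderivative is F(w) = -4*w**7/7 + w**6 + 4*w**5/5 + 3*w.
Then F(4) - F(0) = (-155228/35) - (0) = -155228/35.

-155228/35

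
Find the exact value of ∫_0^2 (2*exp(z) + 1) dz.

2*exp(2)

An antiderivative is F(z) = z + 2*exp(z).
Then F(2) - F(0) = (2 + 2*exp(2)) - (2) = 2*exp(2).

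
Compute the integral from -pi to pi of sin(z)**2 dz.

Use the identity sin^2(z) = (1 - cos(2*z))/2.
An antiderivative is F(z) = z/2 - sin(2*z)/4.
Then F(pi) - F(-pi) = (pi/2) - (-pi/2) = pi.

pi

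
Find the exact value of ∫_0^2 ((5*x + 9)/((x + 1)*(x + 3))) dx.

Factor the denominator: x**2 + 4*x + 3 = (x + 3)(x + 1).
Partial fractions: (5*x + 9)/((x + 1)*(x + 3)) = 3/(x + 3) + 2/(x + 1).
An antiderivative is F(x) = 2*log(x + 1) + 3*log(x + 3).
Then F(2) - F(0) = (2*log(3) + 3*log(5)) - (log(27)) = -log(3) + 3*log(5).

-log(3) + 3*log(5)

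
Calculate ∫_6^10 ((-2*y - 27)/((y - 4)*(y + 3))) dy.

-11*log(3) + 3*log(13)

Factor the denominator: y**2 - y - 12 = (y + 3)(y - 4).
Partial fractions: (-2*y - 27)/((y - 4)*(y + 3)) = 3/(y + 3) - 5/(y - 4).
An antiderivative is F(y) = -5*log(y - 4) + 3*log(y + 3).
Then F(10) - F(6) = (-5*log(3) - 5*log(2) + 3*log(13)) - (-5*log(2) + 6*log(3)) = -11*log(3) + 3*log(13).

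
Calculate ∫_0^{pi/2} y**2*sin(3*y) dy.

-pi/9 - 2/27

Integrate by parts twice (u = y^2, dv = sin(3*y) dy).
An antiderivative is F(y) = -y**2*cos(3*y)/3 + 2*y*sin(3*y)/9 + 2*cos(3*y)/27.
Then F(pi/2) - F(0) = (-pi/9) - (2/27) = -pi/9 - 2/27.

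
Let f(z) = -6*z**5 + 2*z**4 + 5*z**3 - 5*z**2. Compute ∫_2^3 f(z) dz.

By the power rule, an antiderivative is F(z) = -z**6 + 2*z**5/5 + 5*z**4/4 - 5*z**3/3.
Then F(3) - F(2) = (-11511/20) - (-668/15) = -31861/60.

-31861/60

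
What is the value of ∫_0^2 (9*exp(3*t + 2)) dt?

Let u = 3*t + 2, so du = 3 dt. When t = 0, u = 2; when t = 2, u = 8.
The integral becomes 3·∫ exp(u) du from 2 to 8, with antiderivative 3*exp(u).
Back in t: F(t) = 3*exp(3*t + 2).
Then F(2) - F(0) = (3*exp(8)) - (3*exp(2)) = -3*(1 - exp(6))*exp(2).

-3*(1 - exp(6))*exp(2)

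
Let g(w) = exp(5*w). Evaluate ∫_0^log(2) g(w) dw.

31/5

Let u = exp(w), so du = exp(w) dw. When w = 0, u = 1; when w = log(2), u = 2.
The integral becomes ∫ u**4 du from 1 to 2, with antiderivative u**5/5.
Back in w: F(w) = exp(5*w)/5.
Then F(log(2)) - F(0) = (32/5) - (1/5) = 31/5.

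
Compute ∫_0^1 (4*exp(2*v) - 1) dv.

An antiderivative is F(v) = 2*exp(2*v) - v.
Then F(1) - F(0) = (-1 + 2*exp(2)) - (2) = -3 + 2*exp(2).

-3 + 2*exp(2)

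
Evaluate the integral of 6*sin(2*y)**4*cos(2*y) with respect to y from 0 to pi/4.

Let u = sin(2*y), so du = 2*cos(2*y) dy. When y = 0, u = 0; when y = pi/4, u = 1.
The integral becomes 3·∫ u**4 du from 0 to 1, with antiderivative 3*u**5/5.
Back in y: F(y) = 3*sin(2*y)**5/5.
Then F(pi/4) - F(0) = (3/5) - (0) = 3/5.

3/5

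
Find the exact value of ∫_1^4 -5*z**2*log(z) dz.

Integrate by parts once (u = ln z, dv = -5*z**2 dz).
An antiderivative is F(z) = -5*z**3*(3*log(z) - 1)/9.
Then F(4) - F(1) = (320/9 - 640*log(2)/3) - (5/9) = 35 - 640*log(2)/3.

35 - 640*log(2)/3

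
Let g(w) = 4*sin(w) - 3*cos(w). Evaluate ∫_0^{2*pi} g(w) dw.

An antiderivative is F(w) = -3*sin(w) - 4*cos(w).
Then F(2*pi) - F(0) = (-4) - (-4) = 0.

0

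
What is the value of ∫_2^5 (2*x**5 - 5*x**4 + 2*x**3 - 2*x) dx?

By the power rule, an antiderivative is F(x) = x**6/3 - x**5 + x**4/2 - x**2.
Then F(5) - F(2) = (14225/6) - (-20/3) = 4755/2.

4755/2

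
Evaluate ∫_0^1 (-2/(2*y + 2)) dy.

An antiderivative is F(y) = -log(2*y + 2).
Then F(1) - F(0) = (-log(4)) - (-log(2)) = -log(2).

-log(2)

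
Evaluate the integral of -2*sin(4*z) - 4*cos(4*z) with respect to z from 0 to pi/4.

An antiderivative is F(z) = -sin(4*z) + cos(4*z)/2.
Then F(pi/4) - F(0) = (-1/2) - (1/2) = -1.

-1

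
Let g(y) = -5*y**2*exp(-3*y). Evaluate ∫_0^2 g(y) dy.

-10/27 + 250*exp(-6)/27

Integrate by parts twice (u = y^2, dv = -5*exp(-3*y) dy).
An antiderivative is F(y) = (45*y**2 + 30*y + 10)*exp(-3*y)/27.
Then F(2) - F(0) = (250*exp(-6)/27) - (10/27) = -10/27 + 250*exp(-6)/27.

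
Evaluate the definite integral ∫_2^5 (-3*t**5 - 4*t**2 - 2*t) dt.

-15915/2

By the power rule, an antiderivative is F(t) = -t**6/2 - 4*t**3/3 - t**2.
Then F(5) - F(2) = (-48025/6) - (-140/3) = -15915/2.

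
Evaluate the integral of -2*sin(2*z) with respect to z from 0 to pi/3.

An antiderivative is F(z) = cos(2*z).
Then F(pi/3) - F(0) = (-1/2) - (1) = -3/2.

-3/2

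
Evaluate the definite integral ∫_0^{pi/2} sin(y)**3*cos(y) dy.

Let u = sin(y), so du = cos(y) dy. When y = 0, u = 0; when y = pi/2, u = 1.
The integral becomes ∫ u**3 du from 0 to 1, with antiderivative u**4/4.
Back in y: F(y) = sin(y)**4/4.
Then F(pi/2) - F(0) = (1/4) - (0) = 1/4.

1/4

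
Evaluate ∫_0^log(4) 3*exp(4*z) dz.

765/4

Let u = exp(z), so du = exp(z) dz. When z = 0, u = 1; when z = log(4), u = 4.
The integral becomes 3·∫ u**3 du from 1 to 4, with antiderivative 3*u**4/4.
Back in z: F(z) = 3*exp(4*z)/4.
Then F(log(4)) - F(0) = (192) - (3/4) = 765/4.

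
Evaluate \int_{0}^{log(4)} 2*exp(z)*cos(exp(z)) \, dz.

Let u = exp(z), so du = exp(z) dz. When z = 0, u = 1; when z = log(4), u = 4.
The integral becomes 2·∫ cos(u) du from 1 to 4, with antiderivative 2*sin(u).
Back in z: F(z) = 2*sin(exp(z)).
Then F(log(4)) - F(0) = (2*sin(4)) - (2*sin(1)) = -2*sin(1) + 2*sin(4).

-2*sin(1) + 2*sin(4)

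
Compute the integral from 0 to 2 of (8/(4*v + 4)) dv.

log(9)

Let u = 4*v + 4, so du = 4 dv. When v = 0, u = 4; when v = 2, u = 12.
The integral becomes 2·∫ 1/u du from 4 to 12, with antiderivative 2*log(u).
Back in v: F(v) = 2*log(4*v + 4).
Then F(2) - F(0) = (2*log(3) + 4*log(2)) - (log(16)) = log(9).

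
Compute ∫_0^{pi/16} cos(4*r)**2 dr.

Use the identity cos^2(4*r) = (1 + cos(8*r))/2.
An antiderivative is F(r) = r/2 + sin(8*r)/16.
Then F(pi/16) - F(0) = (1/16 + pi/32) - (0) = 1/16 + pi/32.

1/16 + pi/32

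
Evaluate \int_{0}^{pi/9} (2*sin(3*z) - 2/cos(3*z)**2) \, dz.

1/3 - 2*sqrt(3)/3

An antiderivative is F(z) = -2*cos(3*z)/3 - 2*tan(3*z)/3.
Then F(pi/9) - F(0) = (-2*sqrt(3)/3 - 1/3) - (-2/3) = 1/3 - 2*sqrt(3)/3.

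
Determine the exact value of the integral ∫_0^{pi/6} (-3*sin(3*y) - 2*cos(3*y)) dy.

-5/3

An antiderivative is F(y) = -2*sin(3*y)/3 + cos(3*y).
Then F(pi/6) - F(0) = (-2/3) - (1) = -5/3.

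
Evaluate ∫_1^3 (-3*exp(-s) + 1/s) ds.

An antiderivative is F(s) = log(s) + 3*exp(-s).
Then F(3) - F(1) = (3*exp(-3) + log(3)) - (3*exp(-1)) = -3*exp(-1) + 3*exp(-3) + log(3).

-3*exp(-1) + 3*exp(-3) + log(3)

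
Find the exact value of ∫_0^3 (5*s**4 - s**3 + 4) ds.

By the power rule, an antiderivative is F(s) = s**5 - s**4/4 + 4*s.
Then F(3) - F(0) = (939/4) - (0) = 939/4.

939/4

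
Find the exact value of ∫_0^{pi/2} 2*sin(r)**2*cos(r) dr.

Let u = sin(r), so du = cos(r) dr. When r = 0, u = 0; when r = pi/2, u = 1.
The integral becomes 2·∫ u**2 du from 0 to 1, with antiderivative 2*u**3/3.
Back in r: F(r) = 2*sin(r)**3/3.
Then F(pi/2) - F(0) = (2/3) - (0) = 2/3.

2/3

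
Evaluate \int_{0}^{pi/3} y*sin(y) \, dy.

-pi/6 + sqrt(3)/2

Integrate by parts once (u = y, dv = sin(y) dy).
An antiderivative is F(y) = -y*cos(y) + sin(y).
Then F(pi/3) - F(0) = (-pi/6 + sqrt(3)/2) - (0) = -pi/6 + sqrt(3)/2.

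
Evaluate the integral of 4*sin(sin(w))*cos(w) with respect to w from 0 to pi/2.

4 - 4*cos(1)

Let u = sin(w), so du = cos(w) dw. When w = 0, u = 0; when w = pi/2, u = 1.
The integral becomes 4·∫ sin(u) du from 0 to 1, with antiderivative -4*cos(u).
Back in w: F(w) = -4*cos(sin(w)).
Then F(pi/2) - F(0) = (-4*cos(1)) - (-4) = 4 - 4*cos(1).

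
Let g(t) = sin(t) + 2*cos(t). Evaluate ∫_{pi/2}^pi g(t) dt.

-1

An antiderivative is F(t) = 2*sin(t) - cos(t).
Then F(pi) - F(pi/2) = (1) - (2) = -1.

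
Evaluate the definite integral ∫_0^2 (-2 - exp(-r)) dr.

-5 + exp(-2)

An antiderivative is F(r) = -2*r + exp(-r).
Then F(2) - F(0) = (-4 + exp(-2)) - (1) = -5 + exp(-2).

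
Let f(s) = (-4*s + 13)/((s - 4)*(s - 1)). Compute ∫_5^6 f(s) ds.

-3*log(5) + 5*log(2)

Factor the denominator: s**2 - 5*s + 4 = (s - 1)(s - 4).
Partial fractions: (-4*s + 13)/((s - 4)*(s - 1)) = -3/(s - 1) - 1/(s - 4).
An antiderivative is F(s) = -log(s - 4) - 3*log(s - 1).
Then F(6) - F(5) = (-3*log(5) - log(2)) - (-log(64)) = -3*log(5) + 5*log(2).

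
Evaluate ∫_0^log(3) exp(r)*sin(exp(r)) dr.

Let u = exp(r), so du = exp(r) dr. When r = 0, u = 1; when r = log(3), u = 3.
The integral becomes ∫ sin(u) du from 1 to 3, with antiderivative -cos(u).
Back in r: F(r) = -cos(exp(r)).
Then F(log(3)) - F(0) = (-cos(3)) - (-cos(1)) = cos(1) - cos(3).

cos(1) - cos(3)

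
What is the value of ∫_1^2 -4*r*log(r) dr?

Integrate by parts once (u = ln r, dv = -4*r dr).
An antiderivative is F(r) = -r**2*(2*log(r) - 1).
Then F(2) - F(1) = (4 - 8*log(2)) - (1) = 3 - 8*log(2).

3 - 8*log(2)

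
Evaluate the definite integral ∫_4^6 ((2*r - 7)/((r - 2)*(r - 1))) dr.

Factor the denominator: r**2 - 3*r + 2 = (r - 1)(r - 2).
Partial fractions: (2*r - 7)/((r - 2)*(r - 1)) = 5/(r - 1) - 3/(r - 2).
An antiderivative is F(r) = -3*log(r - 2) + 5*log(r - 1).
Then F(6) - F(4) = (-6*log(2) + 5*log(5)) - (-3*log(2) + 5*log(3)) = -5*log(3) - 3*log(2) + 5*log(5).

-5*log(3) - 3*log(2) + 5*log(5)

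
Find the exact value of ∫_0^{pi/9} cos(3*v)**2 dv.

sqrt(3)/24 + pi/18

Use the identity cos^2(3*v) = (1 + cos(6*v))/2.
An antiderivative is F(v) = v/2 + sin(6*v)/12.
Then F(pi/9) - F(0) = (sqrt(3)/24 + pi/18) - (0) = sqrt(3)/24 + pi/18.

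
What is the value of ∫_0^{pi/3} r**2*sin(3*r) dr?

-4/27 + pi**2/27

Integrate by parts twice (u = r^2, dv = sin(3*r) dr).
An antiderivative is F(r) = -r**2*cos(3*r)/3 + 2*r*sin(3*r)/9 + 2*cos(3*r)/27.
Then F(pi/3) - F(0) = (-2/27 + pi**2/27) - (2/27) = -4/27 + pi**2/27.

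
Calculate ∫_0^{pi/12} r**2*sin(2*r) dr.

Integrate by parts twice (u = r^2, dv = sin(2*r) dr).
An antiderivative is F(r) = -r**2*cos(2*r)/2 + r*sin(2*r)/2 + cos(2*r)/4.
Then F(pi/12) - F(0) = (-sqrt(3)*pi**2/576 + pi/48 + sqrt(3)/8) - (1/4) = -1/4 - sqrt(3)*pi**2/576 + pi/48 + sqrt(3)/8.

-1/4 - sqrt(3)*pi**2/576 + pi/48 + sqrt(3)/8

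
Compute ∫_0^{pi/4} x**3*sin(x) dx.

Integrate by parts 3 times (u = x^3, dv = sin(x) dx).
An antiderivative is F(x) = -x**3*cos(x) + 3*x**2*sin(x) + 6*x*cos(x) - 6*sin(x).
Then F(pi/4) - F(0) = (sqrt(2)*(-384 - pi**3 + 12*pi**2 + 96*pi)/128) - (0) = sqrt(2)*(-384 - pi**3 + 12*pi**2 + 96*pi)/128.

sqrt(2)*(-384 - pi**3 + 12*pi**2 + 96*pi)/128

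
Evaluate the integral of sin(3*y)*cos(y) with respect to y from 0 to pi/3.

9/16

Use the identity sin(3*y)cos(y) = [sin(4*y) + sin(2*y)]/2.
An antiderivative is F(y) = -cos(2*y)/4 - cos(4*y)/8.
Then F(pi/3) - F(0) = (3/16) - (-3/8) = 9/16.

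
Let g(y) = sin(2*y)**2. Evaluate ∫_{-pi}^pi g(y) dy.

pi

Use the identity sin^2(2*y) = (1 - cos(4*y))/2.
An antiderivative is F(y) = y/2 - sin(4*y)/8.
Then F(pi) - F(-pi) = (pi/2) - (-pi/2) = pi.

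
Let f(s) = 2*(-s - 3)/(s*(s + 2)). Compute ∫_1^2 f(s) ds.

Factor the denominator: s**2 + 2*s = (s + 2)s.
Partial fractions: 2*(-s - 3)/(s*(s + 2)) = 1/(s + 2) - 3/s.
An antiderivative is F(s) = -3*log(s) + log(s + 2).
Then F(2) - F(1) = (-log(2)) - (log(3)) = -log(6).

-log(6)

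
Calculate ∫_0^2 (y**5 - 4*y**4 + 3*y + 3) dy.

-44/15

By the power rule, an antiderivative is F(y) = y**6/6 - 4*y**5/5 + 3*y**2/2 + 3*y.
Then F(2) - F(0) = (-44/15) - (0) = -44/15.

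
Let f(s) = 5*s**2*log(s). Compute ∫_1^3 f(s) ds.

Integrate by parts once (u = ln s, dv = 5*s**2 ds).
An antiderivative is F(s) = 5*s**3*(3*log(s) - 1)/9.
Then F(3) - F(1) = (-15 + 45*log(3)) - (-5/9) = -130/9 + 45*log(3).

-130/9 + 45*log(3)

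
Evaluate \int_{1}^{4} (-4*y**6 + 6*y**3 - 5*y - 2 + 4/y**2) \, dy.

By the power rule, an antiderivative is F(y) = -4*y**7/7 + 3*y**4/2 - 5*y**2/2 - 2*y - 4/y.
Then F(4) - F(1) = (-63191/7) - (-53/7) = -63138/7.

-63138/7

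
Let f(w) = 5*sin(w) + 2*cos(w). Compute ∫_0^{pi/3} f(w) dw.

sqrt(3) + 5/2

An antiderivative is F(w) = 2*sin(w) - 5*cos(w).
Then F(pi/3) - F(0) = (-5/2 + sqrt(3)) - (-5) = sqrt(3) + 5/2.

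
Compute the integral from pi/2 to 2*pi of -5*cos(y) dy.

5

An antiderivative is F(y) = -5*sin(y).
Then F(2*pi) - F(pi/2) = (0) - (-5) = 5.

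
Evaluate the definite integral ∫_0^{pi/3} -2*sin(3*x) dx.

-4/3

An antiderivative is F(x) = 2*cos(3*x)/3.
Then F(pi/3) - F(0) = (-2/3) - (2/3) = -4/3.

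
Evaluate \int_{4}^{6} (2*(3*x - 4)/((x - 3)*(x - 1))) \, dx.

Factor the denominator: x**2 - 4*x + 3 = (x - 1)(x - 3).
Partial fractions: 2*(3*x - 4)/((x - 3)*(x - 1)) = 1/(x - 1) + 5/(x - 3).
An antiderivative is F(x) = 5*log(x - 3) + log(x - 1).
Then F(6) - F(4) = (log(5) + 5*log(3)) - (log(3)) = log(5) + 4*log(3).

log(5) + 4*log(3)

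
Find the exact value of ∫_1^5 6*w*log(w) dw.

-36 + 75*log(5)

Integrate by parts once (u = ln w, dv = 6*w dw).
An antiderivative is F(w) = 3*w**2*(2*log(w) - 1)/2.
Then F(5) - F(1) = (-75/2 + 75*log(5)) - (-3/2) = -36 + 75*log(5).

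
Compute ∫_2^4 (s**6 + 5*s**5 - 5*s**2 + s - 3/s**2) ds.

By the power rule, an antiderivative is F(s) = s**7/7 + 5*s**6/6 - 5*s**3/3 + s**2/2 + 3/s.
Then F(4) - F(2) = (475103/84) - (865/14) = 469913/84.

469913/84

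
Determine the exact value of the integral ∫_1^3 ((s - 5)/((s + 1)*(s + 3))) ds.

-7*log(2) + 4*log(3)

Factor the denominator: s**2 + 4*s + 3 = (s + 3)(s + 1).
Partial fractions: (s - 5)/((s + 1)*(s + 3)) = 4/(s + 3) - 3/(s + 1).
An antiderivative is F(s) = -3*log(s + 1) + 4*log(s + 3).
Then F(3) - F(1) = (log(81/4)) - (log(32)) = -7*log(2) + 4*log(3).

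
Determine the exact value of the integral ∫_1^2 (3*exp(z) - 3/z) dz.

-3*exp(1) - 3*log(2) + 3*exp(2)

An antiderivative is F(z) = 3*exp(z) - 3*log(z).
Then F(2) - F(1) = (-3*log(2) + 3*exp(2)) - (3*exp(1)) = -3*exp(1) - 3*log(2) + 3*exp(2).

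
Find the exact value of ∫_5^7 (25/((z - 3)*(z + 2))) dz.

-10*log(3) + 5*log(2) + 5*log(7)

Factor the denominator: z**2 - z - 6 = (z + 2)(z - 3).
Partial fractions: 25/((z - 3)*(z + 2)) = -5/(z + 2) + 5/(z - 3).
An antiderivative is F(z) = 5*log(z - 3) - 5*log(z + 2).
Then F(7) - F(5) = (-10*log(3) + 10*log(2)) - (-5*log(7) + 5*log(2)) = -10*log(3) + 5*log(2) + 5*log(7).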